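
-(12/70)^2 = -36/1225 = -0.03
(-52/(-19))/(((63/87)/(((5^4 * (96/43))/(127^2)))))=0.33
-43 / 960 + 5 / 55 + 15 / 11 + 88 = 944167 / 10560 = 89.41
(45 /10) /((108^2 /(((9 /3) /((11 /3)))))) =1 /3168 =0.00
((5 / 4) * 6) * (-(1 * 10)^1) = -75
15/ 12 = 5/ 4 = 1.25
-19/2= -9.50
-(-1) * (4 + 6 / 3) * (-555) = -3330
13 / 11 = 1.18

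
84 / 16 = 21 / 4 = 5.25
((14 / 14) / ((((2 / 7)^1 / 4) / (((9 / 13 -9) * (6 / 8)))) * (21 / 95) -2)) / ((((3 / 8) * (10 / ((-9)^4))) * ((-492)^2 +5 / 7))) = -62828136 / 17407115669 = -0.00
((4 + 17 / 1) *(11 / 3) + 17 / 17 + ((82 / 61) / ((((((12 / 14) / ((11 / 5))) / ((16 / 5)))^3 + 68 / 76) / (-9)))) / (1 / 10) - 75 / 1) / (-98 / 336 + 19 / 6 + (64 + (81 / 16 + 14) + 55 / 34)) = -1.51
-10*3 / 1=-30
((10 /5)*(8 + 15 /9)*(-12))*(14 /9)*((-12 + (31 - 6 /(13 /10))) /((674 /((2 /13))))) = -607376 /512577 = -1.18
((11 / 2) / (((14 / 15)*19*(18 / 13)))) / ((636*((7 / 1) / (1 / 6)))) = 715 / 85264704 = 0.00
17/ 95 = 0.18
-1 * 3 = -3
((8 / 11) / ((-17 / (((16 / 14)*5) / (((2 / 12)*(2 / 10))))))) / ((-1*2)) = 4800 / 1309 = 3.67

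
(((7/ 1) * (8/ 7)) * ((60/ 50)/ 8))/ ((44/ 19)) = 57/ 110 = 0.52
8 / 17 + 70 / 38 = 2.31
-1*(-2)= 2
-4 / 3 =-1.33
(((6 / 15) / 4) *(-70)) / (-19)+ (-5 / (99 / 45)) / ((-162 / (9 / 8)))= 11563 / 30096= 0.38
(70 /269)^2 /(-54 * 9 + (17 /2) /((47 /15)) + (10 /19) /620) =-135646700 /968104576937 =-0.00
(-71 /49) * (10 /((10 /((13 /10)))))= -923 /490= -1.88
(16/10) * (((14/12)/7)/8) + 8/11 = 251/330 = 0.76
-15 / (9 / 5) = -8.33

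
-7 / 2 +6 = 5 / 2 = 2.50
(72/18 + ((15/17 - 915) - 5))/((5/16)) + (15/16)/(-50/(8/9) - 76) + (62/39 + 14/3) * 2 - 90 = -21084800533/7014540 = -3005.87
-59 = -59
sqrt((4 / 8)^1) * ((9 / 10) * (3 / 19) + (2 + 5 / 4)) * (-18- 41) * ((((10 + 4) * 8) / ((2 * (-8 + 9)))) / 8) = -532357 * sqrt(2) / 760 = -990.61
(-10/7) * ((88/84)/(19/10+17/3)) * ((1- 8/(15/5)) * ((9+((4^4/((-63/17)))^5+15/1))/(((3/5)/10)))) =-858632091603369050000000/99349845010101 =-8642510630.15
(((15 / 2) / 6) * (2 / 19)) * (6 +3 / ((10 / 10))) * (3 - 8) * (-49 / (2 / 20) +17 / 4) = 437175 / 152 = 2876.15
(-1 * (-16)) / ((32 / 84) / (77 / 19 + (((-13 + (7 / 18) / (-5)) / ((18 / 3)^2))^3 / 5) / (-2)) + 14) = 1468341985175912 / 1293415667108923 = 1.14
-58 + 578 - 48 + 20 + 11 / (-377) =185473 / 377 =491.97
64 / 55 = 1.16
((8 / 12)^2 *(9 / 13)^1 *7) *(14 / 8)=49 / 13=3.77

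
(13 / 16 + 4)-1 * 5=-0.19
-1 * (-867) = 867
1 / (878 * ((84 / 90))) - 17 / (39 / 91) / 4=-9.92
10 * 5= 50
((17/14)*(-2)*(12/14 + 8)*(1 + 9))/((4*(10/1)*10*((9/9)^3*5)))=-527/4900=-0.11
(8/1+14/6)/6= 31/18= 1.72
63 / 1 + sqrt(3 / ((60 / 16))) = 2 *sqrt(5) / 5 + 63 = 63.89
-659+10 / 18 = -5926 / 9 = -658.44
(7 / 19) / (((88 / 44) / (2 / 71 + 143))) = 71085 / 2698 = 26.35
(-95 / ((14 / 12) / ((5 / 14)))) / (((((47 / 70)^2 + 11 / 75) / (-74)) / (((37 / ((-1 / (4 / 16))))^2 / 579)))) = 1804513125 / 3390238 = 532.27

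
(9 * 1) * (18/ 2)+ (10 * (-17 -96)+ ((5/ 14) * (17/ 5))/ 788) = -11572551/ 11032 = -1049.00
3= 3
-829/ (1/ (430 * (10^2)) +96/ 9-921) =106941000/ 117432997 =0.91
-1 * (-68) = 68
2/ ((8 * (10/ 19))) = 19/ 40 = 0.48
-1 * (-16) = 16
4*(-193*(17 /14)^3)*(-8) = 3792836 /343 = 11057.83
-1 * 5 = -5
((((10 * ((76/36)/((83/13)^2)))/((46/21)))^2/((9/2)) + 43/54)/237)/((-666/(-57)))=62493371888959/213985515119553612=0.00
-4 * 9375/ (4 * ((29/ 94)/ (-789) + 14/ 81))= -750930750/ 13813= -54364.06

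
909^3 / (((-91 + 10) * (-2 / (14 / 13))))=64908963 / 13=4992997.15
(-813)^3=-537367797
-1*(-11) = 11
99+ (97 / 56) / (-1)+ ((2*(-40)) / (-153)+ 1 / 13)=10900891 / 111384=97.87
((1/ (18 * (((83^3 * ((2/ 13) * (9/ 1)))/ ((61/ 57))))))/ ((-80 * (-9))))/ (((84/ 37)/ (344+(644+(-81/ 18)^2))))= 118332253/ 2554617699486720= 0.00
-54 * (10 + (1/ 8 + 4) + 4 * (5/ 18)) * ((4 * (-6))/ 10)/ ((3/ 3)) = 9873/ 5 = 1974.60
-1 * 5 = -5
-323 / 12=-26.92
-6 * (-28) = 168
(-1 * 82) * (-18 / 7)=210.86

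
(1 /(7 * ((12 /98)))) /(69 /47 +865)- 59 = -14415967 /244344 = -59.00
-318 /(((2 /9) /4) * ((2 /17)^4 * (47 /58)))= -3466037979 /94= -36872744.46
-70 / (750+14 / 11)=-385 / 4132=-0.09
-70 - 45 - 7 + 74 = -48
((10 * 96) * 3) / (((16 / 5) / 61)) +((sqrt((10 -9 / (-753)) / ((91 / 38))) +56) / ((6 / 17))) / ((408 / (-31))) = 987983 / 18 -31 * sqrt(44513846) / 469872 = 54887.50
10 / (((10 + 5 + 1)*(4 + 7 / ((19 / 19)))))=5 / 88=0.06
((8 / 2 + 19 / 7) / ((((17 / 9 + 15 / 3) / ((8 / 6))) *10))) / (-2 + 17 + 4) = 0.01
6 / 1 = 6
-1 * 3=-3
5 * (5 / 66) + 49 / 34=1021 / 561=1.82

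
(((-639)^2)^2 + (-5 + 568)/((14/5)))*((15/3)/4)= 11670822746945/56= 208407549052.59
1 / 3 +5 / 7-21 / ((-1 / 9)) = 3991 / 21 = 190.05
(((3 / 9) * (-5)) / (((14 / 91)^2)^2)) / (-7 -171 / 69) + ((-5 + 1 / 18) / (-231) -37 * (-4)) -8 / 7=460.77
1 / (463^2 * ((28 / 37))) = 37 / 6002332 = 0.00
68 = 68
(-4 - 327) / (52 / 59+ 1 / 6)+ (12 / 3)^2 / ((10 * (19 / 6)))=-11113722 / 35245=-315.33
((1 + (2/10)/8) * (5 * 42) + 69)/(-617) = -0.46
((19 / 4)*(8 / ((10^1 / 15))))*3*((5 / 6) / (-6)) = -95 / 4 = -23.75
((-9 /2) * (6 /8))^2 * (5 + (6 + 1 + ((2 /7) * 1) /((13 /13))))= 31347 /224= 139.94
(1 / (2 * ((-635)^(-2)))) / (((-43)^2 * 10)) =10.90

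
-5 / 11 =-0.45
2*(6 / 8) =3 / 2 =1.50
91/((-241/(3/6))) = -91/482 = -0.19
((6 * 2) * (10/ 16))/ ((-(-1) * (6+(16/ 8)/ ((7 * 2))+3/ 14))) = 105/ 89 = 1.18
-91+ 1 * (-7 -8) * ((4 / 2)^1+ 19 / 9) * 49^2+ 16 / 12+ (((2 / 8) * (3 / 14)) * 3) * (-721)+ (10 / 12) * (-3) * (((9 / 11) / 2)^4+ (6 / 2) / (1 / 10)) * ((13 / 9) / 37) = -7710763669039 / 52004832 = -148270.14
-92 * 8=-736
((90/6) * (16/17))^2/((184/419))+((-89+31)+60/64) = 42200089/106352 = 396.80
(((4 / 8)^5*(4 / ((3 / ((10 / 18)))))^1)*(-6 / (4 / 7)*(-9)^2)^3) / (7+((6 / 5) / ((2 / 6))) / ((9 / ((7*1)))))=-93002175 / 64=-1453158.98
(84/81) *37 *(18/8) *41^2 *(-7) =-3047653/3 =-1015884.33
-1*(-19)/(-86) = -19/86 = -0.22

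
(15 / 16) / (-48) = -5 / 256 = -0.02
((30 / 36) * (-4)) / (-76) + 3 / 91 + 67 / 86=190900 / 223041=0.86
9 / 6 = 3 / 2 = 1.50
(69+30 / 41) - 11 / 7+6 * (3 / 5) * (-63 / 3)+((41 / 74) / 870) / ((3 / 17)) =-412192489 / 55431180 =-7.44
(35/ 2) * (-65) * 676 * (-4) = 3075800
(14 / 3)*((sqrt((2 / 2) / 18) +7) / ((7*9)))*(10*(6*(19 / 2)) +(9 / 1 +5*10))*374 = 235246*sqrt(2) / 81 +3293444 / 27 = 126086.67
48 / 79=0.61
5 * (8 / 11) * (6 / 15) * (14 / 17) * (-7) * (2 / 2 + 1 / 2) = -2352 / 187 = -12.58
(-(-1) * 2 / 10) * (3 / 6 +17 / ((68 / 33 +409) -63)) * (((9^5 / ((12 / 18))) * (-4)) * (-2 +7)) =-1116734688 / 5743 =-194451.45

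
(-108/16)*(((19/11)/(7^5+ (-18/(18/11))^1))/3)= -9/38896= -0.00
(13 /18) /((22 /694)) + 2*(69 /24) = 11299 /396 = 28.53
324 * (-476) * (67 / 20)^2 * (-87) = 3764443977 / 25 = 150577759.08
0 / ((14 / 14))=0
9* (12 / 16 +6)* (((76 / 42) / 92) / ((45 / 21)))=513 / 920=0.56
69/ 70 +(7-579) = -39971/ 70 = -571.01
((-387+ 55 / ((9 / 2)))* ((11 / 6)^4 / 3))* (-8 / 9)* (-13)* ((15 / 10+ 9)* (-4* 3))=4493952463 / 2187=2054847.95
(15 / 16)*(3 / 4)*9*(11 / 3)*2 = 1485 / 32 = 46.41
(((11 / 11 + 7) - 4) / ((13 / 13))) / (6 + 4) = 2 / 5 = 0.40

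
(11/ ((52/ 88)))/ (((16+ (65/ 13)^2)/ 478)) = 217.03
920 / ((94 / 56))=25760 / 47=548.09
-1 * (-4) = 4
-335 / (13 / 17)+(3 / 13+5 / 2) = -11319 / 26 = -435.35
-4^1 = -4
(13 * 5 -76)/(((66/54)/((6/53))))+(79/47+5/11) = 30594/27401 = 1.12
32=32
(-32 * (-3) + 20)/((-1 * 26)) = -58/13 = -4.46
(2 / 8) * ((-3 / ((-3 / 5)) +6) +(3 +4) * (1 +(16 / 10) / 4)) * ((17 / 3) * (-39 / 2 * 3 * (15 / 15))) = -8619 / 5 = -1723.80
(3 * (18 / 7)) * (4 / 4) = 54 / 7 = 7.71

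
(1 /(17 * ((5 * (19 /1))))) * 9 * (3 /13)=27 /20995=0.00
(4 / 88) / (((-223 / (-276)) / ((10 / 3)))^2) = 423200 / 547019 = 0.77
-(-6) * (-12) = -72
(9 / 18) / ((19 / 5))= 5 / 38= 0.13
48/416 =3/26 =0.12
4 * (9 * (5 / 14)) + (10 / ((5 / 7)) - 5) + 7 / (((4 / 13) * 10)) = 24.13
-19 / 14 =-1.36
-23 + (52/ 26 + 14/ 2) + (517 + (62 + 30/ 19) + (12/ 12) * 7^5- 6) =329984/ 19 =17367.58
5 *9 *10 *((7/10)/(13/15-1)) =-4725/2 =-2362.50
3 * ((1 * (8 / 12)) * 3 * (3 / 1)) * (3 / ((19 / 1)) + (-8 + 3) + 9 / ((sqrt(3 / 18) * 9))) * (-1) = 1656 / 19- 18 * sqrt(6) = 43.07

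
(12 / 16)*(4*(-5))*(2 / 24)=-5 / 4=-1.25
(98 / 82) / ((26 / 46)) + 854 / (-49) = -57137 / 3731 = -15.31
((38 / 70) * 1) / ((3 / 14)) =38 / 15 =2.53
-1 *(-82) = 82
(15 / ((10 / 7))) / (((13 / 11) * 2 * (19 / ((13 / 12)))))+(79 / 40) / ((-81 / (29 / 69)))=2064707 / 8495280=0.24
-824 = -824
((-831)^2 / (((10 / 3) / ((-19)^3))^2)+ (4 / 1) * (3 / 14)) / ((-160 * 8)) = -2046747189642783 / 896000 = -2284316059.87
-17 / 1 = -17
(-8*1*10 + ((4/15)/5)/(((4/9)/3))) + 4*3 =-1691/25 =-67.64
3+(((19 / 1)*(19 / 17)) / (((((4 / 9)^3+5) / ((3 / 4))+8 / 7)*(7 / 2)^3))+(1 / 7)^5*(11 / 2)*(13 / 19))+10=4302576125405 / 329378577514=13.06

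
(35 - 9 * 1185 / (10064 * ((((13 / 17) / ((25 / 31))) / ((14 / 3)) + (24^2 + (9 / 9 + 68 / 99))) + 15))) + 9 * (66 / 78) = 57267680229119 / 1343882796568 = 42.61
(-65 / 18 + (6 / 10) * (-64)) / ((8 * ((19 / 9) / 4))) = -199 / 20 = -9.95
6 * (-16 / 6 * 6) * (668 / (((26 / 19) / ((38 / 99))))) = -7716736 / 429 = -17987.73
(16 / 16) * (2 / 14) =1 / 7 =0.14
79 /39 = 2.03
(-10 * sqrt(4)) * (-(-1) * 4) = -80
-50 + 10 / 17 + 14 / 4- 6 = -1765 / 34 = -51.91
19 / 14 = 1.36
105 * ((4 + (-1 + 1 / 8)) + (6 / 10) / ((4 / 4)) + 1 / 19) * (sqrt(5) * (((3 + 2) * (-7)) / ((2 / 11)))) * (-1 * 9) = 1536622.35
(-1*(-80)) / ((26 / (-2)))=-80 / 13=-6.15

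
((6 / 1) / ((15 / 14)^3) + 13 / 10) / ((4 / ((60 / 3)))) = 13901 / 450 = 30.89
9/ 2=4.50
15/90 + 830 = 4981/6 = 830.17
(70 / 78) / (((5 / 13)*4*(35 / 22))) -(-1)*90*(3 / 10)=821 / 30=27.37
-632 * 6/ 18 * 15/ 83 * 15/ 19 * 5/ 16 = -9.39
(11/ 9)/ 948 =11/ 8532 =0.00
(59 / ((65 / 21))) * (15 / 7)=531 / 13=40.85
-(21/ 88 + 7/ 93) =-2569/ 8184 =-0.31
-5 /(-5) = 1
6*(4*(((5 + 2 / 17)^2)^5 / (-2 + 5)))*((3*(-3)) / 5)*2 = -3577297164356673914256 / 10079969502245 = -354891665.45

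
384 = 384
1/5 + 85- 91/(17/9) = 3147/85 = 37.02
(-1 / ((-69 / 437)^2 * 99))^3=-47045881 / 707347971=-0.07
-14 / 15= -0.93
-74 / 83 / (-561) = 0.00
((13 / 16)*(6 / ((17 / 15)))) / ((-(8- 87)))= 585 / 10744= 0.05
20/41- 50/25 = -1.51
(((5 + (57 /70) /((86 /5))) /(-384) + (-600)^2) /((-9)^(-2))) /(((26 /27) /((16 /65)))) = 121335455409867 /16278080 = 7453916.89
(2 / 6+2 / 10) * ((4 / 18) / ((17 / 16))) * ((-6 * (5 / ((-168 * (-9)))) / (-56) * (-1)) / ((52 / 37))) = -74 / 2631447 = -0.00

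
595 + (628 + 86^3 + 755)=638034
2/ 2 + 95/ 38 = 7/ 2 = 3.50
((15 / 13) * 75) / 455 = 225 / 1183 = 0.19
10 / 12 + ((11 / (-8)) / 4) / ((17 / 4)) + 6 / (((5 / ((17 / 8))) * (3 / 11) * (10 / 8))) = 83971 / 10200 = 8.23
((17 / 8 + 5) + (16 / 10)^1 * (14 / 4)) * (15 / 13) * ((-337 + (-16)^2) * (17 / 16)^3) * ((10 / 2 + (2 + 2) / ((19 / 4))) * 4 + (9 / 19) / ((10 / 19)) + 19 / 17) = -2931027289371 / 80936960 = -36213.71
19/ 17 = 1.12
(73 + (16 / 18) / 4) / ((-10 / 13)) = -8567 / 90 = -95.19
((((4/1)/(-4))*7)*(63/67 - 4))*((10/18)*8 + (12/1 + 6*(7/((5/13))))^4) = 348349275629768/75375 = 4621549262.09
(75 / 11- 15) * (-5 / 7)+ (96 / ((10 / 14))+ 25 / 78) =4221157 / 30030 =140.56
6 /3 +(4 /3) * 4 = 22 /3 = 7.33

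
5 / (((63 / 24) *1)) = 40 / 21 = 1.90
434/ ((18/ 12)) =289.33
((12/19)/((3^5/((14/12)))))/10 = 7/23085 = 0.00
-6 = -6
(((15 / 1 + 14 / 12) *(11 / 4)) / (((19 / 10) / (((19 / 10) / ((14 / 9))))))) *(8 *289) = 925089 / 14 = 66077.79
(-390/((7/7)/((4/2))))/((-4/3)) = 585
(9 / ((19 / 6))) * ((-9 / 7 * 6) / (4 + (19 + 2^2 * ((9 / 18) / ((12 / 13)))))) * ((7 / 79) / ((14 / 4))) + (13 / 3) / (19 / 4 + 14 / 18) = 0.76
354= 354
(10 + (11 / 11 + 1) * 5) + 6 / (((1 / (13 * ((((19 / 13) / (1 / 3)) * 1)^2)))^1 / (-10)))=-194680 / 13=-14975.38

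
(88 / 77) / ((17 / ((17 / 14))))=4 / 49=0.08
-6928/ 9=-769.78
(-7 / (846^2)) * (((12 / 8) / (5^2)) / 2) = -7 / 23857200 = -0.00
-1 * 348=-348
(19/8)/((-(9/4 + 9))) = -0.21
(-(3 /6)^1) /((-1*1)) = 1 /2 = 0.50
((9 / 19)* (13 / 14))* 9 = 1053 / 266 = 3.96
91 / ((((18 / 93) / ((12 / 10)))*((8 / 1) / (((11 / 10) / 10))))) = 7.76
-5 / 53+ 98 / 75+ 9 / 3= 16744 / 3975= 4.21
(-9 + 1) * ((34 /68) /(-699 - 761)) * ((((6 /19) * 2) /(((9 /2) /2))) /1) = 16 /20805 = 0.00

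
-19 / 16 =-1.19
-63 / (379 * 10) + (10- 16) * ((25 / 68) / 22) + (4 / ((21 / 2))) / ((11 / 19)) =16107293 / 29766660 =0.54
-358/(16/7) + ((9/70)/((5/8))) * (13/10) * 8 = -1081399/7000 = -154.49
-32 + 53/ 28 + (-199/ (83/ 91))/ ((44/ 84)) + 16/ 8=-11366623/ 25564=-444.63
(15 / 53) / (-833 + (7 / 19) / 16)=-912 / 2684185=-0.00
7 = 7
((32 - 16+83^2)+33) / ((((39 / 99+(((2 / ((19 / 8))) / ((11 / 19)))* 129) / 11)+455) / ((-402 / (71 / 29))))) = -7340150763 / 3044125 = -2411.25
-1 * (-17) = 17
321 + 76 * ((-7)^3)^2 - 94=8941551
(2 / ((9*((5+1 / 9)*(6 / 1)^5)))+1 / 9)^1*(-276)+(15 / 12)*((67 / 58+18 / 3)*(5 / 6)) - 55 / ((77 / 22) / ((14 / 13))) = -19611097 / 488592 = -40.14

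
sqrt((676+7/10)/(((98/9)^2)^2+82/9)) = 0.22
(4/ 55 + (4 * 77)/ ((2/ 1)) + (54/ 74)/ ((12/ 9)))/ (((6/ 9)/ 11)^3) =4111869069/ 5920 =694572.48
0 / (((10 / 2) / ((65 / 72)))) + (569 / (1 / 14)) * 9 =71694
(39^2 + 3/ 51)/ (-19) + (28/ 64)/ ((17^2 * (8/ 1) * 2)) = -112533883/ 1405696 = -80.06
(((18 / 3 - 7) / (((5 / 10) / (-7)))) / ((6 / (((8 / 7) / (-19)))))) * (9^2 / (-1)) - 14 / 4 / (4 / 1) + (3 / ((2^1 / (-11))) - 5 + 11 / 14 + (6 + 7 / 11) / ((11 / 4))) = -1005187 / 128744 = -7.81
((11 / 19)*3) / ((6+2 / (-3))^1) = 99 / 304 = 0.33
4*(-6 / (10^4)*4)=-6 / 625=-0.01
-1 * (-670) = 670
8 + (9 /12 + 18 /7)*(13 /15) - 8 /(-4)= 12.88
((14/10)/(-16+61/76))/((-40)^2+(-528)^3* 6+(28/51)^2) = 16473/157930236511300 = 0.00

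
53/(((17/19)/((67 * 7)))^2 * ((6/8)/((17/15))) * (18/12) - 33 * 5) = -33668110504/104815813425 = -0.32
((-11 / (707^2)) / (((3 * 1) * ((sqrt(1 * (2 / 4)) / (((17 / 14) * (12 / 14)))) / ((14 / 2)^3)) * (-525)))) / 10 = 187 * sqrt(2) / 374886750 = 0.00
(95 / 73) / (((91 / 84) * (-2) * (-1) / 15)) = 8550 / 949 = 9.01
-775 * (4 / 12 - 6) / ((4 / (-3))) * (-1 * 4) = 13175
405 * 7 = 2835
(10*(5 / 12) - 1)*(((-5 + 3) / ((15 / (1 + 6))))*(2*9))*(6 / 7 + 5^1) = -1558 / 5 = -311.60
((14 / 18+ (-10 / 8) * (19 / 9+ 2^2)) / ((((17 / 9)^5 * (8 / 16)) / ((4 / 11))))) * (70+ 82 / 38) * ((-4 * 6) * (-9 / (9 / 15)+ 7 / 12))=-80920198476 / 15618427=-5181.07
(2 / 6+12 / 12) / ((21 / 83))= 332 / 63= 5.27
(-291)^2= 84681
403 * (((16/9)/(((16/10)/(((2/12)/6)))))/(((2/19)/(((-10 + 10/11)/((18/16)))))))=-7657000/8019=-954.86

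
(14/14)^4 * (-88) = -88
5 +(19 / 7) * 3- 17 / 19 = 1629 / 133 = 12.25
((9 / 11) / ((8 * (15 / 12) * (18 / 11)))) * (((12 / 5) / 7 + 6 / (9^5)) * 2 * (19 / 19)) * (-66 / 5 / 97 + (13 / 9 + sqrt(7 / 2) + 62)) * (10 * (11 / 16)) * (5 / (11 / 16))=118133 * sqrt(14) / 137781 + 65289982706 / 601414065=111.77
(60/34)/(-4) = -15/34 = -0.44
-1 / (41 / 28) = -28 / 41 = -0.68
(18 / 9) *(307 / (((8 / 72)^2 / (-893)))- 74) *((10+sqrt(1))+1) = -532951320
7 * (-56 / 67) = -392 / 67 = -5.85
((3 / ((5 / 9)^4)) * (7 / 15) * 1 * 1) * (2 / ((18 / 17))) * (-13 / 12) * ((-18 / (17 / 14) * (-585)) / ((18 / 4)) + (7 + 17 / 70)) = -7271446221 / 125000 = -58171.57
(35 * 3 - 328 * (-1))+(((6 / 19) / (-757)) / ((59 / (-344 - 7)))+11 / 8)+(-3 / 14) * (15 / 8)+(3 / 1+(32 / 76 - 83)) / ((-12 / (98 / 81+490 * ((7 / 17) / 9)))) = 8589230454745 / 14541558192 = 590.67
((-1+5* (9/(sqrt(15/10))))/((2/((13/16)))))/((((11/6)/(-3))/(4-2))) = 117/88-1755* sqrt(6)/88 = -47.52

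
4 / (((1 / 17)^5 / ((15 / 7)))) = 85191420 / 7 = 12170202.86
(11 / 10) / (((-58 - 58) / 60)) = -33 / 58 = -0.57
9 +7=16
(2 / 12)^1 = 1 / 6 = 0.17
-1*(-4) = 4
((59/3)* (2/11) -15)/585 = -29/1485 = -0.02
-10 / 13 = -0.77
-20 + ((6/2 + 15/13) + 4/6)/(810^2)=-127939453/6396975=-20.00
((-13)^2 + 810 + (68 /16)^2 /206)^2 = 10414000147329 /10863616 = 958612.69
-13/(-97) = 0.13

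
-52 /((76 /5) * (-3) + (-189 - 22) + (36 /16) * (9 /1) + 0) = 1040 /4727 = 0.22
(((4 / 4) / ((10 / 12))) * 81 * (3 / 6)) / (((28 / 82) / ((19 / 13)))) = 189297 / 910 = 208.02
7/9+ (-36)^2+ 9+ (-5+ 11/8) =93755/72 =1302.15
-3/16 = -0.19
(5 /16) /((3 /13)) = 65 /48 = 1.35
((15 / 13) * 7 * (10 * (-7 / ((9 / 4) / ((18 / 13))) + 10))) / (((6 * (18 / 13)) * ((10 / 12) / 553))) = 1432270 / 39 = 36724.87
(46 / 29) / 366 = 23 / 5307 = 0.00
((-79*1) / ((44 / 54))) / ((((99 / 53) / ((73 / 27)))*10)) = -305651 / 21780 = -14.03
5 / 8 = 0.62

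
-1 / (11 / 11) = -1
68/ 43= 1.58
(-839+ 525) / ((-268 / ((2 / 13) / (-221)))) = -157 / 192491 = -0.00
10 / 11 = 0.91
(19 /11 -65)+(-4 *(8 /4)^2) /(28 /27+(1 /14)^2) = -4769832 /60665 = -78.63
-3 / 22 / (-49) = 3 / 1078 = 0.00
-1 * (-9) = 9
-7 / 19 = -0.37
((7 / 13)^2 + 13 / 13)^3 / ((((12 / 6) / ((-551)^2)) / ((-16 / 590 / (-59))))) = 12581507181728 / 84010610645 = 149.76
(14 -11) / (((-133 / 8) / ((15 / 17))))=-0.16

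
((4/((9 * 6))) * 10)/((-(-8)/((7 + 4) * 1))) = 55/54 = 1.02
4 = 4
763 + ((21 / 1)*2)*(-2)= 679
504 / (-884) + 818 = 180652 / 221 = 817.43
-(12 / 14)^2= -36 / 49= -0.73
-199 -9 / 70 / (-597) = -2772067 / 13930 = -199.00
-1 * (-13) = 13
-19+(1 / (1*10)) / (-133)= -19.00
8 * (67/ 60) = 134/ 15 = 8.93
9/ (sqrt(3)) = 3 * sqrt(3) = 5.20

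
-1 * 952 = -952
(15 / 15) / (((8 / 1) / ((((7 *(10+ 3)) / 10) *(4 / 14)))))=0.32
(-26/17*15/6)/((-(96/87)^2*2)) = 54665/34816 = 1.57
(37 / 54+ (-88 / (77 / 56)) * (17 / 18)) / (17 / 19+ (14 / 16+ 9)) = -245252 / 44199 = -5.55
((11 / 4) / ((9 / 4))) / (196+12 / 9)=11 / 1776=0.01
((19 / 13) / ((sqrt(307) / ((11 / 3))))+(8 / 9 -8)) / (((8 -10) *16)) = 2 / 9 -209 *sqrt(307) / 383136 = 0.21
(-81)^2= 6561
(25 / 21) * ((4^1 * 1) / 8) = 25 / 42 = 0.60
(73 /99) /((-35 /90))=-146 /77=-1.90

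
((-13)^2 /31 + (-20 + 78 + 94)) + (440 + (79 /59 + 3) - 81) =520.79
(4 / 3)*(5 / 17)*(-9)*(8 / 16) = -30 / 17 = -1.76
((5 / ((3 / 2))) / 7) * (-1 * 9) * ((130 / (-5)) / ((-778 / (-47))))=18330 / 2723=6.73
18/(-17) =-18/17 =-1.06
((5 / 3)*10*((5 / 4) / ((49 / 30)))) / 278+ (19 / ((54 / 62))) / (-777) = 726931 / 40825134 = 0.02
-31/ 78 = -0.40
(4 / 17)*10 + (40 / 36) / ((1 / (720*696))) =9465640 / 17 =556802.35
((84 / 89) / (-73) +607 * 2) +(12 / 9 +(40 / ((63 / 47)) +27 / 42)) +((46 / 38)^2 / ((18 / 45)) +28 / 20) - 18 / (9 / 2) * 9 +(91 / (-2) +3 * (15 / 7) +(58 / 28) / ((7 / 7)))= 870216338762 / 738806355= 1177.87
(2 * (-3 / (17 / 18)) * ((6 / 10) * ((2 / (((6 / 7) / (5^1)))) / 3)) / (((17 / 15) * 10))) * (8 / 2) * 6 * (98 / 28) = -109.87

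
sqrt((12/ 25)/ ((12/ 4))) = 2/ 5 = 0.40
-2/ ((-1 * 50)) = 0.04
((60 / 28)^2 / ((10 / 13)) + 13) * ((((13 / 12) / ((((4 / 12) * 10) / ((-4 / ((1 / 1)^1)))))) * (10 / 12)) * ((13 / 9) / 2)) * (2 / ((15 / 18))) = -314171 / 8820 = -35.62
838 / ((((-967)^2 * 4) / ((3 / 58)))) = 1257 / 108470324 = 0.00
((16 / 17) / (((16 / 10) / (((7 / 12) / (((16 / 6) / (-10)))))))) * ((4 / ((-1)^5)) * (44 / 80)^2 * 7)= 5929 / 544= 10.90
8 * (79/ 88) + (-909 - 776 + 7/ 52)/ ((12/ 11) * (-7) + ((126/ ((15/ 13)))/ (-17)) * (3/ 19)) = 17752203619/ 87903816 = 201.95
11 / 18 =0.61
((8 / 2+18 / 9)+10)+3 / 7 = 115 / 7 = 16.43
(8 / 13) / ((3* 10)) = 4 / 195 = 0.02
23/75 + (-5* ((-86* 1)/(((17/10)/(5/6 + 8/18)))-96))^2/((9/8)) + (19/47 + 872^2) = 330191717996062/247550175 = 1333837.55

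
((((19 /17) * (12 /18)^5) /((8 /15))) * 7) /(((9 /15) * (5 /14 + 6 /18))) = 186200 /39933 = 4.66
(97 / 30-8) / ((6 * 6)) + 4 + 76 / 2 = 45217 / 1080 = 41.87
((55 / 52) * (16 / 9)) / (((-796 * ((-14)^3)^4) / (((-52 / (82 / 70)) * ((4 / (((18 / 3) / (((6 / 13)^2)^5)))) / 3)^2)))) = 5387536281600 / 306607249650913358722927010096811737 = 0.00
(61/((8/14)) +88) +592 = 3147/4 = 786.75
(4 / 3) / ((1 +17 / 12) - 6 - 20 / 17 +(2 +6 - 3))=272 / 49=5.55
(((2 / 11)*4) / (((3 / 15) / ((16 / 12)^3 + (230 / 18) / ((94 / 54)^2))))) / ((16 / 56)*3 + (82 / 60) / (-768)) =281617100800 / 10056359841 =28.00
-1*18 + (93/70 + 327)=21723/70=310.33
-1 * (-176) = 176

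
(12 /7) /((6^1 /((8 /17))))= 16 /119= 0.13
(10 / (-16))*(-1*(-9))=-45 / 8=-5.62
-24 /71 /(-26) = 12 /923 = 0.01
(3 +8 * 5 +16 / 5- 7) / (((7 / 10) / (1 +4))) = 280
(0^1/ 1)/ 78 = 0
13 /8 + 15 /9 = 79 /24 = 3.29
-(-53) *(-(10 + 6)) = -848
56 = 56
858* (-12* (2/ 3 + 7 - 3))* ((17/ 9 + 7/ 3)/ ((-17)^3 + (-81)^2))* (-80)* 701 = 6903466.15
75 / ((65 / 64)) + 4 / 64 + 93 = 34717 / 208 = 166.91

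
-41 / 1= -41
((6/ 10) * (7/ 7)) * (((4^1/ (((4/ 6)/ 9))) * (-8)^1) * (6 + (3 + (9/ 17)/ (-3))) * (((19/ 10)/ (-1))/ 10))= 36936/ 85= 434.54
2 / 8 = 1 / 4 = 0.25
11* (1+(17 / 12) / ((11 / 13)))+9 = 461 / 12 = 38.42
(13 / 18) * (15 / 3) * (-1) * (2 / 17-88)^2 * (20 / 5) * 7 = -225683640 / 289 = -780912.25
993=993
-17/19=-0.89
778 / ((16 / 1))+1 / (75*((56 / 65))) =20429 / 420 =48.64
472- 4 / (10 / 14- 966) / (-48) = 38271641 / 81084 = 472.00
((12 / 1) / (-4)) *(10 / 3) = -10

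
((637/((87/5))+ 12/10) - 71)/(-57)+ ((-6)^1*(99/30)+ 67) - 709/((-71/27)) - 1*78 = 421454077/1760445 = 239.40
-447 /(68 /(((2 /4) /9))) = -149 /408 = -0.37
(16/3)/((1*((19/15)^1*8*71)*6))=5/4047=0.00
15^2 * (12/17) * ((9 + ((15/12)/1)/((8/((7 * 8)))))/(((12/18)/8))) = 575100/17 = 33829.41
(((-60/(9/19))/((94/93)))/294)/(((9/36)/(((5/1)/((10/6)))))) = -11780/2303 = -5.12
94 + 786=880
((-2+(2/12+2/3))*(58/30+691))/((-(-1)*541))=-36379/24345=-1.49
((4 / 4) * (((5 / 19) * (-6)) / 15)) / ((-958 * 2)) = 1 / 18202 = 0.00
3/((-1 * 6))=-1/2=-0.50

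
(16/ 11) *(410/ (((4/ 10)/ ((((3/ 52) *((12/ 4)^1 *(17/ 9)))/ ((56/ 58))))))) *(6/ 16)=1515975/ 8008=189.31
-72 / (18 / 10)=-40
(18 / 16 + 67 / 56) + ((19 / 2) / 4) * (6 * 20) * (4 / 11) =32635 / 308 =105.96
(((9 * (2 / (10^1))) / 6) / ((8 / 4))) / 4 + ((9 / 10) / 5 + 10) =4087 / 400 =10.22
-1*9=-9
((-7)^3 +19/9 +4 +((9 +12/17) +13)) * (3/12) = -24035/306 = -78.55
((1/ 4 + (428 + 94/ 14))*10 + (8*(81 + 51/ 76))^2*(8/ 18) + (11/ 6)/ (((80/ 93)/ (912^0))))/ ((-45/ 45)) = -78470746427/ 404320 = -194080.79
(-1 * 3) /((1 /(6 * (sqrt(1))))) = -18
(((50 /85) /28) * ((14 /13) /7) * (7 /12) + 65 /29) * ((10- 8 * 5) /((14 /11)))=-9488875 /179452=-52.88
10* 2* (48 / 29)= 960 / 29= 33.10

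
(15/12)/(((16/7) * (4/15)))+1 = 781/256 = 3.05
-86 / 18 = -43 / 9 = -4.78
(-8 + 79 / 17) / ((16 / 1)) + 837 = 227607 / 272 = 836.79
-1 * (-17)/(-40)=-17/40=-0.42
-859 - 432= -1291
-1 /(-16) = 0.06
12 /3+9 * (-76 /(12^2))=-3 /4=-0.75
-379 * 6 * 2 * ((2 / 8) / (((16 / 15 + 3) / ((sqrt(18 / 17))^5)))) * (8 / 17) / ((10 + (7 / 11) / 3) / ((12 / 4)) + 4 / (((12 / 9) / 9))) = -1312934832 * sqrt(34) / 1533529081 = -4.99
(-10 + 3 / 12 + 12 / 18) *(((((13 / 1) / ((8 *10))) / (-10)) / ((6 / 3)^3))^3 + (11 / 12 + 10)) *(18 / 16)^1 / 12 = -935788543281581 / 100663296000000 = -9.30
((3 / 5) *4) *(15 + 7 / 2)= 222 / 5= 44.40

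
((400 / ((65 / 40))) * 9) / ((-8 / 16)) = -57600 / 13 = -4430.77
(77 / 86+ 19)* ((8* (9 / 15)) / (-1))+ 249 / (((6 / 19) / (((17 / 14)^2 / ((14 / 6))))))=237620877 / 589960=402.77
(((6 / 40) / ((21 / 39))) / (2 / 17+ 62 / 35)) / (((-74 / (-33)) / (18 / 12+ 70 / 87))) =2924493 / 19296832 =0.15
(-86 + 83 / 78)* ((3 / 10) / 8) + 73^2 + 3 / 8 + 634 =2479439 / 416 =5960.19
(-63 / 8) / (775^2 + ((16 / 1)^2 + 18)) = -63 / 4807192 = -0.00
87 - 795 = -708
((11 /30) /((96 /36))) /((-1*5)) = -11 /400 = -0.03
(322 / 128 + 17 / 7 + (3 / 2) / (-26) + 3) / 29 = 45931 / 168896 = 0.27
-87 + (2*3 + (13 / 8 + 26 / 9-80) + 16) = -10115 / 72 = -140.49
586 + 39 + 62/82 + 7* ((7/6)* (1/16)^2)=39409625/62976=625.79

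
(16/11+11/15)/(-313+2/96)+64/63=52517072/52054695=1.01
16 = 16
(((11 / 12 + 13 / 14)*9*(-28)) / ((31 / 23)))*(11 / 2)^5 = -55562595 / 32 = -1736331.09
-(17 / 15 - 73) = 1078 / 15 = 71.87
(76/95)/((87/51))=68/145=0.47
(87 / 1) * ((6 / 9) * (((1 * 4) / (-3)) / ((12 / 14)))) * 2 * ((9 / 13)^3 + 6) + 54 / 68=-255858635 / 224094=-1141.75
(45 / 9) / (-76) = -5 / 76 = -0.07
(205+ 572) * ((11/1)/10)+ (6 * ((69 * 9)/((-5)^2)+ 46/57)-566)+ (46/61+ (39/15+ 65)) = 29608753/57950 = 510.94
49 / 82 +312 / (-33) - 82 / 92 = -101119 / 10373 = -9.75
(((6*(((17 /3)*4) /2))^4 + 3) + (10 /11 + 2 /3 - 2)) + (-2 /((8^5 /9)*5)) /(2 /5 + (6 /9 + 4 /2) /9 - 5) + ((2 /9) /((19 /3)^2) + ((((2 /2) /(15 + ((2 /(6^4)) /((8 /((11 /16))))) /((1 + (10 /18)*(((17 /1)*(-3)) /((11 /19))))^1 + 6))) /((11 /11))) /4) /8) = 1391694449645921163159916237 /65089088817031200768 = 21381378.58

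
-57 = -57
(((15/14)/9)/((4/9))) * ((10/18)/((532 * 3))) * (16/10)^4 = 128/209475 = 0.00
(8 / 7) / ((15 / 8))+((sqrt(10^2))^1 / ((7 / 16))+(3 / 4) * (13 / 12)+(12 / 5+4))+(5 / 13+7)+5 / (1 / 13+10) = 15760229 / 408720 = 38.56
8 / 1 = 8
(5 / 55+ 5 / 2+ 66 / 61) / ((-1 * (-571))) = 0.01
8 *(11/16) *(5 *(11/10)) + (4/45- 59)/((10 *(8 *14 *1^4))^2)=1707549349/56448000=30.25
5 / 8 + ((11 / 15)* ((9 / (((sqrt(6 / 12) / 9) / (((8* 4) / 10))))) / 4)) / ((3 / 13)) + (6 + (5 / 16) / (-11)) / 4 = 1491 / 704 + 5148* sqrt(2) / 25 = 293.33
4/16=1/4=0.25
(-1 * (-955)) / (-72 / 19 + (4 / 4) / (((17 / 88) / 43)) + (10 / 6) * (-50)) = 925395 / 131266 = 7.05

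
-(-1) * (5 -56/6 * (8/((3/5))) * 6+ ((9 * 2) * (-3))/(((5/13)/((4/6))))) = -12529/15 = -835.27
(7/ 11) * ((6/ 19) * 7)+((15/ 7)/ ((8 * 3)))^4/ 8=23130865217/ 16443277312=1.41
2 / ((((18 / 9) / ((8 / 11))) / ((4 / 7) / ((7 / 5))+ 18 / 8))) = 1.93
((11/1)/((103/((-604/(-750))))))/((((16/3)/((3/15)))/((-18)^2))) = 134541/128750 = 1.04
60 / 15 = 4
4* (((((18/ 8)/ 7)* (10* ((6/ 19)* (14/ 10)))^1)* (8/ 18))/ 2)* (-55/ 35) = -264/ 133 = -1.98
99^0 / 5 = 1 / 5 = 0.20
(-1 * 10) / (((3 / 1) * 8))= -5 / 12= -0.42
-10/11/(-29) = 10/319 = 0.03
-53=-53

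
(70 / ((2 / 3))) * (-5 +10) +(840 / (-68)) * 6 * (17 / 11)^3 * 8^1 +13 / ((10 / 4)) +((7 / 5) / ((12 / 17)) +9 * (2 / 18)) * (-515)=-255143663 / 79860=-3194.89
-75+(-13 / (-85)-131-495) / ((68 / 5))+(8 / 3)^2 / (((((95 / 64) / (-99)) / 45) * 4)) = -119848699 / 21964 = -5456.60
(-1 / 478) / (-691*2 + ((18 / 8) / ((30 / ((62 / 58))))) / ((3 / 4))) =145 / 95779011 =0.00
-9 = -9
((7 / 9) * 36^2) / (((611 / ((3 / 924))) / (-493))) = -17748 / 6721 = -2.64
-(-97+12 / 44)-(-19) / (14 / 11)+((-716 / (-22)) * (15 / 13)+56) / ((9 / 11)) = 4072027 / 18018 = 226.00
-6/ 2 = -3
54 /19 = 2.84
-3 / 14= -0.21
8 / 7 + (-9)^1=-7.86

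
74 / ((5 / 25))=370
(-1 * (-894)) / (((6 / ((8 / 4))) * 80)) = 149 / 40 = 3.72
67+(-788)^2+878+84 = 621973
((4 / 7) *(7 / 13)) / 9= 4 / 117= 0.03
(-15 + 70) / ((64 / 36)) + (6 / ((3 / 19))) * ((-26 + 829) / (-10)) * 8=-1950421 / 80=-24380.26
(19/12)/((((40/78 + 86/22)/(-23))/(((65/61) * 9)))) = -78.98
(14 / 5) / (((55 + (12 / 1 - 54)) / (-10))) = -28 / 13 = -2.15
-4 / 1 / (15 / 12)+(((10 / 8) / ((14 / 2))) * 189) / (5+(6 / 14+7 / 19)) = 13477 / 5140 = 2.62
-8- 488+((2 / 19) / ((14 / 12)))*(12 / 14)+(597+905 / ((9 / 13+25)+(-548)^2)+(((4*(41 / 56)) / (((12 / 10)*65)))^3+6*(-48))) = -186.92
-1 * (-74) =74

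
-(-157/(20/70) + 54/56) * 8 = 30718/7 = 4388.29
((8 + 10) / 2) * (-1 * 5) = -45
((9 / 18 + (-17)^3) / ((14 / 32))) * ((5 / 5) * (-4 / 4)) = 78600 / 7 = 11228.57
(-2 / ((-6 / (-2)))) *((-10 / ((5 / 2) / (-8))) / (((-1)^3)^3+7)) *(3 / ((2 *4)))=-4 / 3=-1.33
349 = 349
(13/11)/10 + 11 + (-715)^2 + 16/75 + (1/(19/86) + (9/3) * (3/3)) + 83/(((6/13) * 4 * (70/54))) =511278.54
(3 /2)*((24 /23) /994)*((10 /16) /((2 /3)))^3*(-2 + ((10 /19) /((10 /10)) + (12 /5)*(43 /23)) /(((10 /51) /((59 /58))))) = 18483786495 /593367298048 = 0.03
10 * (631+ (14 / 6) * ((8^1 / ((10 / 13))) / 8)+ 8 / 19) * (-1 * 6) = -723278 / 19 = -38067.26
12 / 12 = 1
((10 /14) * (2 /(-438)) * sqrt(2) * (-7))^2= 50 /47961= 0.00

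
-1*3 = -3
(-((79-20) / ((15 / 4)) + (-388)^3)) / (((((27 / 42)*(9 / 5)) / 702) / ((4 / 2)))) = 637848734432 / 9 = 70872081603.56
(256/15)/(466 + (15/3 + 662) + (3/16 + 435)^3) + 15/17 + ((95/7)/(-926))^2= 3192284135031318495233/3617040648869536881300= 0.88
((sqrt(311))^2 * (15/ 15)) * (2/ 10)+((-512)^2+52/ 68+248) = 22308672/ 85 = 262454.96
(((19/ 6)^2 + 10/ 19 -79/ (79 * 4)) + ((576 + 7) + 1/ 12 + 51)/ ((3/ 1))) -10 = 144779/ 684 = 211.67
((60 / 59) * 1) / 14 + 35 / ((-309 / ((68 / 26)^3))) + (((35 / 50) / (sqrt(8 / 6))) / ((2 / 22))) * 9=-547773130 / 280374549 + 693 * sqrt(3) / 20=58.06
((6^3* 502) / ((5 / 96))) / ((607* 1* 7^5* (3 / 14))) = 6939648 / 7287035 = 0.95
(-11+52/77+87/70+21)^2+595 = 8918221/12100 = 737.04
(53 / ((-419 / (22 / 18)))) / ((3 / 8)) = -4664 / 11313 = -0.41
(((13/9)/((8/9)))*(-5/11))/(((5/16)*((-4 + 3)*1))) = 26/11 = 2.36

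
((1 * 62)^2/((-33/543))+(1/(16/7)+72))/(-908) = 11119475/159808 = 69.58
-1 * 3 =-3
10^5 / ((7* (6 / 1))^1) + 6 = 50126 / 21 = 2386.95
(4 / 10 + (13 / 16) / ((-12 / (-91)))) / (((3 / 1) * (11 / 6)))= 6299 / 5280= 1.19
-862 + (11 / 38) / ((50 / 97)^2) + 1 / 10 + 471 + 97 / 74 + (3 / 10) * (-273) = -1653455037 / 3515000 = -470.40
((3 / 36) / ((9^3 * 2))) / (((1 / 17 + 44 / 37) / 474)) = 0.02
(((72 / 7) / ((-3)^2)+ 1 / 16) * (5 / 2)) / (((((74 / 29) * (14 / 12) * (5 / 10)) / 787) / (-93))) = -4298141475 / 29008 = -148170.90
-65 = -65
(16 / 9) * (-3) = -16 / 3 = -5.33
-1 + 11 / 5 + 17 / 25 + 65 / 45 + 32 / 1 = 35.32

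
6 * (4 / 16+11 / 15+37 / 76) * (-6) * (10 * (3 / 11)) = -30168 / 209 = -144.34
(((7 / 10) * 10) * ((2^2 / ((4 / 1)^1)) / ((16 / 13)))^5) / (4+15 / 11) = 28589561 / 61865984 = 0.46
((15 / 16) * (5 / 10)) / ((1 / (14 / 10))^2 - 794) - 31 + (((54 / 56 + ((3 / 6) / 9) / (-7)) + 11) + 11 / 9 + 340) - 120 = 1760837583 / 8709344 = 202.18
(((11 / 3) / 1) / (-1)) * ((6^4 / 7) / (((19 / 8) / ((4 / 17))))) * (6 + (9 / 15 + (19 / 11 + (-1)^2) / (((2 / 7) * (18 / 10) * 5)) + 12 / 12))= -6584832 / 11305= -582.47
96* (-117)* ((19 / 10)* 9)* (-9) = 8643024 / 5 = 1728604.80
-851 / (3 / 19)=-16169 / 3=-5389.67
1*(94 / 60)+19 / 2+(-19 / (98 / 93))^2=48428599 / 144060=336.17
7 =7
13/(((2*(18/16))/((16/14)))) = 416/63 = 6.60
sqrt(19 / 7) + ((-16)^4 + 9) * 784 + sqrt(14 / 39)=sqrt(546) / 39 + sqrt(133) / 7 + 51387280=51387282.25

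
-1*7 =-7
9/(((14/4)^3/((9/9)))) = 72/343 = 0.21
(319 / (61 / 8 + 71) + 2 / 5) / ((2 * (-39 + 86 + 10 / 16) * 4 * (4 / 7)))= 49063 / 2396490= 0.02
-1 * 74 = -74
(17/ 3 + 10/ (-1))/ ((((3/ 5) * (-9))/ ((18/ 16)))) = 65/ 72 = 0.90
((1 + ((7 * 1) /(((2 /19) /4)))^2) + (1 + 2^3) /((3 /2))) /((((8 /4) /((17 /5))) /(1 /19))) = 1202971 /190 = 6331.43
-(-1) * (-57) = -57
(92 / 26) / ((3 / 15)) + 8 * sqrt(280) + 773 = 16 * sqrt(70) + 10279 / 13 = 924.56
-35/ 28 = -5/ 4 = -1.25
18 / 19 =0.95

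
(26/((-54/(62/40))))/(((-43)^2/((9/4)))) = -403/443760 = -0.00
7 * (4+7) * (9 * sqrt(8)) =1386 * sqrt(2) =1960.10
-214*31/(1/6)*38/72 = -21007.67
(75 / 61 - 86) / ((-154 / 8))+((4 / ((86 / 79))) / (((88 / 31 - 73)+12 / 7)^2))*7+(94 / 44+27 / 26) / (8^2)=7513321719434329 / 1685070297185184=4.46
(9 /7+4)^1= 37 /7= 5.29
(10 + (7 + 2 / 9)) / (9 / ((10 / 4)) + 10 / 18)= 775 / 187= 4.14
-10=-10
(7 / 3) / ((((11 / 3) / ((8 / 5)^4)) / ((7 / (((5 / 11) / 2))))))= 128.45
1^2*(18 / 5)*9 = 162 / 5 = 32.40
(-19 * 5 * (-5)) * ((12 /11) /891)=1900 /3267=0.58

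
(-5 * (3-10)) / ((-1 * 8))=-4.38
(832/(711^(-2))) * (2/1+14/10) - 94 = 7150088554/5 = 1430017710.80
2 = 2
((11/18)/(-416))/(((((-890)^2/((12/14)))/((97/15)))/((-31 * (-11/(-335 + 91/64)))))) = 363847/34624336587750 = 0.00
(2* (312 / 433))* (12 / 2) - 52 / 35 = 108524 / 15155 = 7.16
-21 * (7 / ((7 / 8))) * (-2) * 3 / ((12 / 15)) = 1260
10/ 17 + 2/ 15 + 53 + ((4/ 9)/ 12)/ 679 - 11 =66573319/ 1558305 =42.72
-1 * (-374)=374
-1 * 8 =-8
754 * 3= 2262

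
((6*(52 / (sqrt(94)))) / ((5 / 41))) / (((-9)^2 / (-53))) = -112996*sqrt(94) / 6345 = -172.66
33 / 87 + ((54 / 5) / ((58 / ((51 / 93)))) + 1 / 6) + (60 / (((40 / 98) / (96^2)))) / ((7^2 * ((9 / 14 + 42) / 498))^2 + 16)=4027391937355367 / 99897770010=40315.13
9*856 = 7704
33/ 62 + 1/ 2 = 1.03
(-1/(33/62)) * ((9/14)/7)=-93/539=-0.17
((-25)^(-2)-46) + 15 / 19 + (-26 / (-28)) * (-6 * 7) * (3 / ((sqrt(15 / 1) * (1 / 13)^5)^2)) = -12769142808050481 / 11875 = -1075296236467.41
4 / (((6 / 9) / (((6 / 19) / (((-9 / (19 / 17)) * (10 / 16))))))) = -32 / 85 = -0.38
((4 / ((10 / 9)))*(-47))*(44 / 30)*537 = -3331548 / 25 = -133261.92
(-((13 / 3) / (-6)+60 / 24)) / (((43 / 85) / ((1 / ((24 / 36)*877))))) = -0.01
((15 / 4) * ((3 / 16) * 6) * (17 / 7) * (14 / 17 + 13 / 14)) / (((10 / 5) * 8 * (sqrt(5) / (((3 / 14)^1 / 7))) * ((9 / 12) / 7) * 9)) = 0.02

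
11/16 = 0.69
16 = 16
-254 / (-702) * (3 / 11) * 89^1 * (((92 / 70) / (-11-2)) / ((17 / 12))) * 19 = -39515288 / 3318315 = -11.91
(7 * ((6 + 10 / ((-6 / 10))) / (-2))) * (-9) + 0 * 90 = -336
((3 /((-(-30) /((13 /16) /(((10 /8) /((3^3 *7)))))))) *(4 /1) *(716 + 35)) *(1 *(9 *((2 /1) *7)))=116248041 /25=4649921.64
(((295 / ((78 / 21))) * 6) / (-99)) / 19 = -2065 / 8151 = -0.25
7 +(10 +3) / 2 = 27 / 2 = 13.50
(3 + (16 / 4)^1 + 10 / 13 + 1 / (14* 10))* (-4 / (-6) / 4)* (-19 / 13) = -268907 / 141960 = -1.89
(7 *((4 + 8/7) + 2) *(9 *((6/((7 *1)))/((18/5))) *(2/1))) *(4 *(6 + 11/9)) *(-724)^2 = 68142880000/21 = 3244899047.62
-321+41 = -280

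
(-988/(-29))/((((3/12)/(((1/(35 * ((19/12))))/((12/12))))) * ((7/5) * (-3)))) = -832/1421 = -0.59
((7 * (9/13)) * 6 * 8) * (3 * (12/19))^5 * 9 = 1645647446016/32189287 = 51124.07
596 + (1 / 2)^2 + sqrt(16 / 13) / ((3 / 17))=68 * sqrt(13) / 39 + 2385 / 4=602.54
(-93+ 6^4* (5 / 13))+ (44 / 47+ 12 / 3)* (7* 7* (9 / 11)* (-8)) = -7915341 / 6721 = -1177.70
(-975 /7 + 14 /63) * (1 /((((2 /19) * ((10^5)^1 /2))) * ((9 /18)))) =-166459 /3150000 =-0.05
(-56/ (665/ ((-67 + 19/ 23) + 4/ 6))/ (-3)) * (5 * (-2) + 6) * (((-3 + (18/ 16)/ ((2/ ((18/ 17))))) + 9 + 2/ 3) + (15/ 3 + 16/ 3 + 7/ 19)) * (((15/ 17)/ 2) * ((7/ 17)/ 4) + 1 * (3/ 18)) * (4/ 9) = 41151495664/ 3304203759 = 12.45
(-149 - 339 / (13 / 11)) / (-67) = 5666 / 871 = 6.51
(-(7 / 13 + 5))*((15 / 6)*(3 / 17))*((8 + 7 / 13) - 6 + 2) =-31860 / 2873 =-11.09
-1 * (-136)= 136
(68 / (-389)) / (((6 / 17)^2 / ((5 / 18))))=-24565 / 63018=-0.39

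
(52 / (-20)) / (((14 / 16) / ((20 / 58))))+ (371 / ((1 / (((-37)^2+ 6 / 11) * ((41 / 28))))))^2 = 217547332549702387 / 393008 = 553544285484.53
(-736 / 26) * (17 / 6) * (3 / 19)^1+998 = 243378 / 247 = 985.34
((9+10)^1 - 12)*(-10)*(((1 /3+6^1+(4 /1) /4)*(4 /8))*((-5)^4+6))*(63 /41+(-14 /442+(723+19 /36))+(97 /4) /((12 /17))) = -240708699688765 /1957176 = -122987763.84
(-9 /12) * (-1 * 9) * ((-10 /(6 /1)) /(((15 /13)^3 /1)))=-2197 /300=-7.32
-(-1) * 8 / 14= 0.57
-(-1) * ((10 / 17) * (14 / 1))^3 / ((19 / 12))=352.75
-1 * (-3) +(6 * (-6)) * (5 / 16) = -33 / 4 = -8.25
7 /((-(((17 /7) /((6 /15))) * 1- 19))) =98 /181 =0.54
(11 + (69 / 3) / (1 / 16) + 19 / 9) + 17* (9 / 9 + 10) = 568.11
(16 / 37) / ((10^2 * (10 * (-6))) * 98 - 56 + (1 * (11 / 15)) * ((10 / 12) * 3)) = -96 / 130548025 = -0.00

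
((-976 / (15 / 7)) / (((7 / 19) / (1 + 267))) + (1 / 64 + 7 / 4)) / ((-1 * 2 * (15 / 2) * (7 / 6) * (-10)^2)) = 318064993 / 1680000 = 189.32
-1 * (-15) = 15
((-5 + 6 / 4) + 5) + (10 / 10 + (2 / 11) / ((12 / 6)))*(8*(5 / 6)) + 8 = 369 / 22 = 16.77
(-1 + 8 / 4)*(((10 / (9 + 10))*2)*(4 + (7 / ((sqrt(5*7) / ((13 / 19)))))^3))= 61516*sqrt(35) / 651605 + 80 / 19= 4.77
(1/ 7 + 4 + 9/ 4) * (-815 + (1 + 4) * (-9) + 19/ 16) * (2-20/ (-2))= -1054131/ 16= -65883.19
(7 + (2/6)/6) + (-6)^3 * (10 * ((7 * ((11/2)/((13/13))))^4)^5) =-65221499798061782262893435886118941597679/589824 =-110577900862056786876921700000000000.00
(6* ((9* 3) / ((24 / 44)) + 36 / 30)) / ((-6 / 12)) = -3042 / 5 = -608.40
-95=-95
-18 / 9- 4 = -6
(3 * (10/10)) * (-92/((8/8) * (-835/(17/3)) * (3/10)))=3128/501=6.24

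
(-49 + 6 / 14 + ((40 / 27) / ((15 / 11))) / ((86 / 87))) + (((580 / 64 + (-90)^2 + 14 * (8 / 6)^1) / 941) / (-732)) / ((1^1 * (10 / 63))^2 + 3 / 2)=-8581199094694309 / 180732492870048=-47.48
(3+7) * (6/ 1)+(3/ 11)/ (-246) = 54119/ 902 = 60.00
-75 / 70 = -15 / 14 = -1.07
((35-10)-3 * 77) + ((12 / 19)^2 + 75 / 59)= -4352023 / 21299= -204.33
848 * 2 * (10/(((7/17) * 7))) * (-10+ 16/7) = -15569280/343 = -45391.49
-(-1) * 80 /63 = 1.27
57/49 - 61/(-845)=51154/41405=1.24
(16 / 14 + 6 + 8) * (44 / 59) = 4664 / 413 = 11.29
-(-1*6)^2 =-36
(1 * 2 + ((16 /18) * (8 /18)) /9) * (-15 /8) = -3725 /972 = -3.83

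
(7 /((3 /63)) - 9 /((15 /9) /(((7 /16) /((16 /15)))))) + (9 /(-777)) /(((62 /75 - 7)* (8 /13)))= 4444817205 /30698752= 144.79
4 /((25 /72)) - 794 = -19562 /25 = -782.48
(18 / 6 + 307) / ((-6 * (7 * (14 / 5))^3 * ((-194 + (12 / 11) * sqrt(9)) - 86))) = 213125 / 8594965344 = 0.00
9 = 9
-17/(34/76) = -38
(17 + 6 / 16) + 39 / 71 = 10181 / 568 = 17.92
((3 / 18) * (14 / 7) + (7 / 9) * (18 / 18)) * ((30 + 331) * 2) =7220 / 9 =802.22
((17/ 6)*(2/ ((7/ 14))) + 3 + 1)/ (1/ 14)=644/ 3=214.67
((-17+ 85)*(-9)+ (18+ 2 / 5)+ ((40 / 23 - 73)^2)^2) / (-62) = -36080772007117 / 86750710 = -415913.28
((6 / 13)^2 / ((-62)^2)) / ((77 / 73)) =657 / 12505493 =0.00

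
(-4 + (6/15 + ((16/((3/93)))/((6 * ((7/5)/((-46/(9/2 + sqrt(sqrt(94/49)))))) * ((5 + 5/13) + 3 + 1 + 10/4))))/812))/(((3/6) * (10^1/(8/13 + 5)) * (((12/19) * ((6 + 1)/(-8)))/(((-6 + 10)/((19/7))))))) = -39973632 * sqrt(7) * 94^(1/4)/6690566365- 53298176 * sqrt(7) * 94^(3/4)/1264517042985 + 26649088 * sqrt(94)/20071699095 + 681513560016/62126687675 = 10.93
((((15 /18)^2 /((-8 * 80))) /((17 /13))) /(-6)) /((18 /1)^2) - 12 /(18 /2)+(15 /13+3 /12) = 139595597 /1979707392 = 0.07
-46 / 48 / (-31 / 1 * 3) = 23 / 2232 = 0.01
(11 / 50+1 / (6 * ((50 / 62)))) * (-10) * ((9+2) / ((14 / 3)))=-352 / 35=-10.06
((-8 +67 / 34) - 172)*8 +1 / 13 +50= -303689 / 221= -1374.16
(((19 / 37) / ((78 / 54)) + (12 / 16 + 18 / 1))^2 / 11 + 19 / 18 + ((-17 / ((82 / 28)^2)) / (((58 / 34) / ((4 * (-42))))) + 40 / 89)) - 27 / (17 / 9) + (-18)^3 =-151812595992786592507 / 27030244205538288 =-5616.40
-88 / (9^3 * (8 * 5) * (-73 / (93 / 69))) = 341 / 6119955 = 0.00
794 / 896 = 397 / 448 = 0.89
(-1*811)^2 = 657721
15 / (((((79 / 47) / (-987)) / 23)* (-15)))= 1066947 / 79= 13505.66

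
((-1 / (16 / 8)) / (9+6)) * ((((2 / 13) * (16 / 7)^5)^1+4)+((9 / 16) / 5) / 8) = -634493553 / 1398342400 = -0.45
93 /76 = 1.22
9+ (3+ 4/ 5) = 64/ 5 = 12.80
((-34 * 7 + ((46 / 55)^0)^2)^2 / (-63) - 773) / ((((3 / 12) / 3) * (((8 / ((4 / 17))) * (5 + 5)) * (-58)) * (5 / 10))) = 34956 / 17255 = 2.03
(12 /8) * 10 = 15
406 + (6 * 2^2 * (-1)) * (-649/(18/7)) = 19390/3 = 6463.33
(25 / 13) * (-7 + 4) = -75 / 13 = -5.77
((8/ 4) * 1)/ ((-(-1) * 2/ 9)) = 9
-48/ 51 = -16/ 17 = -0.94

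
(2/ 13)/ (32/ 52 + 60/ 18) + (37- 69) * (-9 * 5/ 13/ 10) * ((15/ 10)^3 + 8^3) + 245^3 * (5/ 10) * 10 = 73609870142/ 1001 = 73536333.81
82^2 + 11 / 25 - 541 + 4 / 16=618369 / 100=6183.69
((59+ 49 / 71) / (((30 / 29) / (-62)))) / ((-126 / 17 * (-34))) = -1904981 / 134190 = -14.20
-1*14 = -14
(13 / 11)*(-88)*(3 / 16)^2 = -3.66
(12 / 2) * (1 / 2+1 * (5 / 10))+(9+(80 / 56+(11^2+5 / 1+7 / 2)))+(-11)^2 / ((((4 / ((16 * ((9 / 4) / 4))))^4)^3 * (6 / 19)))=1515080452715199 / 234881024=6450416.59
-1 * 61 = -61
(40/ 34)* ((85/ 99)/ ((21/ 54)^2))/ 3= 1200/ 539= 2.23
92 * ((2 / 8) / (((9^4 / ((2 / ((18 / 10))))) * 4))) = 115 / 118098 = 0.00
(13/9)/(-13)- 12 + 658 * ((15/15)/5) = 5377/45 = 119.49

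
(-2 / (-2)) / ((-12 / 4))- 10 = -31 / 3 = -10.33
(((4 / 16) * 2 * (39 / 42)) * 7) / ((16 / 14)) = 2.84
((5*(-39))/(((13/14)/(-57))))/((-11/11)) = -11970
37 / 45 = 0.82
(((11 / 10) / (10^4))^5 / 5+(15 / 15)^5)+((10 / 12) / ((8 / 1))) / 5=153125000000000000000483153 / 150000000000000000000000000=1.02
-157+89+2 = -66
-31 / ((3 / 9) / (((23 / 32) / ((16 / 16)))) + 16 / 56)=-14973 / 362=-41.36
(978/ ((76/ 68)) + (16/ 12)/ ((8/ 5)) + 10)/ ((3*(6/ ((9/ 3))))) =100991/ 684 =147.65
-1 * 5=-5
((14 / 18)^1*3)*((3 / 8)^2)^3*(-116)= -0.75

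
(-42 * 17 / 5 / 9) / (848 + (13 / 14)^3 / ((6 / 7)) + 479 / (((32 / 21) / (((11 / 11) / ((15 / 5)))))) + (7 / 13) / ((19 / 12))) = -0.02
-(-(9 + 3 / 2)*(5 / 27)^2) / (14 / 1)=25 / 972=0.03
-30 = -30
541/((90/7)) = 42.08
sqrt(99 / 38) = 3*sqrt(418) / 38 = 1.61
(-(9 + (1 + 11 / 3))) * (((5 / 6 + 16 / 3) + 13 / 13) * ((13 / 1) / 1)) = -22919 / 18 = -1273.28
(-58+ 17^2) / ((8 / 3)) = 86.62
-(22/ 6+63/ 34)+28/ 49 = -3533/ 714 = -4.95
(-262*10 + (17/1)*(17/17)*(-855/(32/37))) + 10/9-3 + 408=-5477755/288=-19019.98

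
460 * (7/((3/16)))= 51520/3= 17173.33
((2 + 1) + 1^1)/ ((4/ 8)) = 8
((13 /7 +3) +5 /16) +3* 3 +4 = 2035 /112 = 18.17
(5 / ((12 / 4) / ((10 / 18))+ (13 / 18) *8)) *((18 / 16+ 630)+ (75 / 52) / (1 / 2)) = 14835825 / 52312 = 283.60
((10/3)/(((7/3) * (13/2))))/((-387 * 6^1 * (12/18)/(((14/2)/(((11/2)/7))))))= -70/55341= -0.00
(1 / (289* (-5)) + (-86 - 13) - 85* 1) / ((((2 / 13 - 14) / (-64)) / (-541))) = 9973019056 / 21675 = 460116.22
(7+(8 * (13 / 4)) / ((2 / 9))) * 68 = 8432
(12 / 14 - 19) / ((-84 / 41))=5207 / 588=8.86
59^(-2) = 1 / 3481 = 0.00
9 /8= 1.12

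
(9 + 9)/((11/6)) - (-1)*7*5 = 493/11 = 44.82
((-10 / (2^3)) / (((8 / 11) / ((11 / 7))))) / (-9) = 605 / 2016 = 0.30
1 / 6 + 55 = 331 / 6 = 55.17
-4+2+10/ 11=-1.09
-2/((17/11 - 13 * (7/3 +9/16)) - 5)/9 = 352/65103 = 0.01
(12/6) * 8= 16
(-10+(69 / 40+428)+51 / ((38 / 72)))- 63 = 344551 / 760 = 453.36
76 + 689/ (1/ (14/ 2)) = 4899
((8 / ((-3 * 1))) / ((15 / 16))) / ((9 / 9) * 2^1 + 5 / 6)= -256 / 255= -1.00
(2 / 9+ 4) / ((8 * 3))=19 / 108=0.18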